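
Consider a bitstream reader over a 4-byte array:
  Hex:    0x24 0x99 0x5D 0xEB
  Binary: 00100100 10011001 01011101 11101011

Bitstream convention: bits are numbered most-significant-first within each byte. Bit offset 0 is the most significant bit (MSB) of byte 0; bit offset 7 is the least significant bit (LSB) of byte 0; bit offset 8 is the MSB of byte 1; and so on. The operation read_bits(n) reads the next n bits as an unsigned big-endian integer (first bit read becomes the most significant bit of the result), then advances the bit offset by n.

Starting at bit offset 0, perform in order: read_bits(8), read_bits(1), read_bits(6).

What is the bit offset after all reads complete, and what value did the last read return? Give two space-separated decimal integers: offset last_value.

Read 1: bits[0:8] width=8 -> value=36 (bin 00100100); offset now 8 = byte 1 bit 0; 24 bits remain
Read 2: bits[8:9] width=1 -> value=1 (bin 1); offset now 9 = byte 1 bit 1; 23 bits remain
Read 3: bits[9:15] width=6 -> value=12 (bin 001100); offset now 15 = byte 1 bit 7; 17 bits remain

Answer: 15 12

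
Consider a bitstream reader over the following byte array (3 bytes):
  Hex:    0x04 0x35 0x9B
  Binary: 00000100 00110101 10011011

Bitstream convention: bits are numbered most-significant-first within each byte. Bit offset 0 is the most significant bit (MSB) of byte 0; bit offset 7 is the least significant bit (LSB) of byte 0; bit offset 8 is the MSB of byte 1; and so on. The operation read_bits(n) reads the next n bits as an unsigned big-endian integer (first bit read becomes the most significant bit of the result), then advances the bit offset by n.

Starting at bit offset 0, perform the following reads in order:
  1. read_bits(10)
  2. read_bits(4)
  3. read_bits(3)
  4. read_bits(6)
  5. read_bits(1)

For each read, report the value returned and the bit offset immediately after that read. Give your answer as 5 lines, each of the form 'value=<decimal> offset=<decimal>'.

Read 1: bits[0:10] width=10 -> value=16 (bin 0000010000); offset now 10 = byte 1 bit 2; 14 bits remain
Read 2: bits[10:14] width=4 -> value=13 (bin 1101); offset now 14 = byte 1 bit 6; 10 bits remain
Read 3: bits[14:17] width=3 -> value=3 (bin 011); offset now 17 = byte 2 bit 1; 7 bits remain
Read 4: bits[17:23] width=6 -> value=13 (bin 001101); offset now 23 = byte 2 bit 7; 1 bits remain
Read 5: bits[23:24] width=1 -> value=1 (bin 1); offset now 24 = byte 3 bit 0; 0 bits remain

Answer: value=16 offset=10
value=13 offset=14
value=3 offset=17
value=13 offset=23
value=1 offset=24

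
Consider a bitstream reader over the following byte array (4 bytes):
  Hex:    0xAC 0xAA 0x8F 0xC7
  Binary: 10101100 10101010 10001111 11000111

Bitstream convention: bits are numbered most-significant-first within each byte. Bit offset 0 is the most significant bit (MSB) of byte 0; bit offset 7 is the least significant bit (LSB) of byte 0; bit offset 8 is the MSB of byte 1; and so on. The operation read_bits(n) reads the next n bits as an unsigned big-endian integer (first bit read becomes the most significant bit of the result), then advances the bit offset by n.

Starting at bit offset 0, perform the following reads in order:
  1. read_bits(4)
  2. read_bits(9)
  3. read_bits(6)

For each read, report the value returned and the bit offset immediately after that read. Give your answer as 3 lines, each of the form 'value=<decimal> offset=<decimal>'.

Read 1: bits[0:4] width=4 -> value=10 (bin 1010); offset now 4 = byte 0 bit 4; 28 bits remain
Read 2: bits[4:13] width=9 -> value=405 (bin 110010101); offset now 13 = byte 1 bit 5; 19 bits remain
Read 3: bits[13:19] width=6 -> value=20 (bin 010100); offset now 19 = byte 2 bit 3; 13 bits remain

Answer: value=10 offset=4
value=405 offset=13
value=20 offset=19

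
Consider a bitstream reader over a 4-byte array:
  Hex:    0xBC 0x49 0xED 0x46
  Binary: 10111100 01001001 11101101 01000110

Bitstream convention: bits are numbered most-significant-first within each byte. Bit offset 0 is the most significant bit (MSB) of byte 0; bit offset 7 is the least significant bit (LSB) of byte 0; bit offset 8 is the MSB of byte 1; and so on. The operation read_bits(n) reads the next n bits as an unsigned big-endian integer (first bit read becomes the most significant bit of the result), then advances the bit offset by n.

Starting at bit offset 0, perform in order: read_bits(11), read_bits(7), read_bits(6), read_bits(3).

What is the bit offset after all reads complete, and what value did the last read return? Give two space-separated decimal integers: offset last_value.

Read 1: bits[0:11] width=11 -> value=1506 (bin 10111100010); offset now 11 = byte 1 bit 3; 21 bits remain
Read 2: bits[11:18] width=7 -> value=39 (bin 0100111); offset now 18 = byte 2 bit 2; 14 bits remain
Read 3: bits[18:24] width=6 -> value=45 (bin 101101); offset now 24 = byte 3 bit 0; 8 bits remain
Read 4: bits[24:27] width=3 -> value=2 (bin 010); offset now 27 = byte 3 bit 3; 5 bits remain

Answer: 27 2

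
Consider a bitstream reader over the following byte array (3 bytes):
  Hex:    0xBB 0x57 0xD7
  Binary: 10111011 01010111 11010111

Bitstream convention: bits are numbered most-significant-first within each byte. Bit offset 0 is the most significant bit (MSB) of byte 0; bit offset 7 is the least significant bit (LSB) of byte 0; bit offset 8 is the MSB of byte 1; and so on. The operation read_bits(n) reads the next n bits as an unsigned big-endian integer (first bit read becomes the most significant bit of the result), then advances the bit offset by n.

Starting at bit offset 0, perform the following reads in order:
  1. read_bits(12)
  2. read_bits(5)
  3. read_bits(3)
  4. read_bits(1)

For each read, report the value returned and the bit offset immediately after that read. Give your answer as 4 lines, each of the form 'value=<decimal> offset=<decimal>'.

Read 1: bits[0:12] width=12 -> value=2997 (bin 101110110101); offset now 12 = byte 1 bit 4; 12 bits remain
Read 2: bits[12:17] width=5 -> value=15 (bin 01111); offset now 17 = byte 2 bit 1; 7 bits remain
Read 3: bits[17:20] width=3 -> value=5 (bin 101); offset now 20 = byte 2 bit 4; 4 bits remain
Read 4: bits[20:21] width=1 -> value=0 (bin 0); offset now 21 = byte 2 bit 5; 3 bits remain

Answer: value=2997 offset=12
value=15 offset=17
value=5 offset=20
value=0 offset=21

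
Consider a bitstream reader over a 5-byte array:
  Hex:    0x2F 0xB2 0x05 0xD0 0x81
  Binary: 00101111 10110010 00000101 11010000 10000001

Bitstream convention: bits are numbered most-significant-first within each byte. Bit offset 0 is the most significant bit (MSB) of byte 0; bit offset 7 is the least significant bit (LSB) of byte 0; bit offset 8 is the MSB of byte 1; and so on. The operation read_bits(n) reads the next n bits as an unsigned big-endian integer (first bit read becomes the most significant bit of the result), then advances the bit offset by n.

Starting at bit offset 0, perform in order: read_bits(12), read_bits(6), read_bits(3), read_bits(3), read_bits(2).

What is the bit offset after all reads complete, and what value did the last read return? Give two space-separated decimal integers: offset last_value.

Read 1: bits[0:12] width=12 -> value=763 (bin 001011111011); offset now 12 = byte 1 bit 4; 28 bits remain
Read 2: bits[12:18] width=6 -> value=8 (bin 001000); offset now 18 = byte 2 bit 2; 22 bits remain
Read 3: bits[18:21] width=3 -> value=0 (bin 000); offset now 21 = byte 2 bit 5; 19 bits remain
Read 4: bits[21:24] width=3 -> value=5 (bin 101); offset now 24 = byte 3 bit 0; 16 bits remain
Read 5: bits[24:26] width=2 -> value=3 (bin 11); offset now 26 = byte 3 bit 2; 14 bits remain

Answer: 26 3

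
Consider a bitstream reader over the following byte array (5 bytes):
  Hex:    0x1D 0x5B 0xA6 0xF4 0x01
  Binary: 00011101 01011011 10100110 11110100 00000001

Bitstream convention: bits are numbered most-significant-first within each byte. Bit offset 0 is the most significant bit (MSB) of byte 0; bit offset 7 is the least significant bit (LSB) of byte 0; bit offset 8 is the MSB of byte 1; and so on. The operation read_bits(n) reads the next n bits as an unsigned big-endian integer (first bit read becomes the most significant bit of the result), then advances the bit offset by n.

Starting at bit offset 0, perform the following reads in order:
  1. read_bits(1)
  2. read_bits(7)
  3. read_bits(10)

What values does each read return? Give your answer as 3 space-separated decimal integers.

Read 1: bits[0:1] width=1 -> value=0 (bin 0); offset now 1 = byte 0 bit 1; 39 bits remain
Read 2: bits[1:8] width=7 -> value=29 (bin 0011101); offset now 8 = byte 1 bit 0; 32 bits remain
Read 3: bits[8:18] width=10 -> value=366 (bin 0101101110); offset now 18 = byte 2 bit 2; 22 bits remain

Answer: 0 29 366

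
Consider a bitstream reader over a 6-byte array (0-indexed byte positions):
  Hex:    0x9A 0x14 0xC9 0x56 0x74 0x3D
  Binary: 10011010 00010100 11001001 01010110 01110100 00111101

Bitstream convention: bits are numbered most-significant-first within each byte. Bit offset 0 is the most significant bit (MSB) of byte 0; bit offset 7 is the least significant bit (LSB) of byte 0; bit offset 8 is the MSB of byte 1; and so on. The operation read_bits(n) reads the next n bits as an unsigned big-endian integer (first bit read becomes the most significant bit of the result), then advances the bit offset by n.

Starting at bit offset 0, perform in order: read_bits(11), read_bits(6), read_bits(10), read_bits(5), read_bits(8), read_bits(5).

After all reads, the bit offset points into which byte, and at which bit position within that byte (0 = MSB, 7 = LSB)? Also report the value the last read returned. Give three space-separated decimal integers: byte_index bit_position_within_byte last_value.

Read 1: bits[0:11] width=11 -> value=1232 (bin 10011010000); offset now 11 = byte 1 bit 3; 37 bits remain
Read 2: bits[11:17] width=6 -> value=41 (bin 101001); offset now 17 = byte 2 bit 1; 31 bits remain
Read 3: bits[17:27] width=10 -> value=586 (bin 1001001010); offset now 27 = byte 3 bit 3; 21 bits remain
Read 4: bits[27:32] width=5 -> value=22 (bin 10110); offset now 32 = byte 4 bit 0; 16 bits remain
Read 5: bits[32:40] width=8 -> value=116 (bin 01110100); offset now 40 = byte 5 bit 0; 8 bits remain
Read 6: bits[40:45] width=5 -> value=7 (bin 00111); offset now 45 = byte 5 bit 5; 3 bits remain

Answer: 5 5 7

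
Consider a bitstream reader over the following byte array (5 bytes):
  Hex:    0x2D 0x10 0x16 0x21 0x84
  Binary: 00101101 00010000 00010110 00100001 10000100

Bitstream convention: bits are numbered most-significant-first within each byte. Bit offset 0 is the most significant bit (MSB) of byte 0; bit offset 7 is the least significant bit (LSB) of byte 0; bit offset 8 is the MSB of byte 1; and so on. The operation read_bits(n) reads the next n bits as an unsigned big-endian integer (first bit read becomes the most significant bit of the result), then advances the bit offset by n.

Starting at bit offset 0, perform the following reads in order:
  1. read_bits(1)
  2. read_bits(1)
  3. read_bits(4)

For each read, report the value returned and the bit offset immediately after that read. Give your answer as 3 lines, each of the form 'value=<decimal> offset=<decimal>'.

Read 1: bits[0:1] width=1 -> value=0 (bin 0); offset now 1 = byte 0 bit 1; 39 bits remain
Read 2: bits[1:2] width=1 -> value=0 (bin 0); offset now 2 = byte 0 bit 2; 38 bits remain
Read 3: bits[2:6] width=4 -> value=11 (bin 1011); offset now 6 = byte 0 bit 6; 34 bits remain

Answer: value=0 offset=1
value=0 offset=2
value=11 offset=6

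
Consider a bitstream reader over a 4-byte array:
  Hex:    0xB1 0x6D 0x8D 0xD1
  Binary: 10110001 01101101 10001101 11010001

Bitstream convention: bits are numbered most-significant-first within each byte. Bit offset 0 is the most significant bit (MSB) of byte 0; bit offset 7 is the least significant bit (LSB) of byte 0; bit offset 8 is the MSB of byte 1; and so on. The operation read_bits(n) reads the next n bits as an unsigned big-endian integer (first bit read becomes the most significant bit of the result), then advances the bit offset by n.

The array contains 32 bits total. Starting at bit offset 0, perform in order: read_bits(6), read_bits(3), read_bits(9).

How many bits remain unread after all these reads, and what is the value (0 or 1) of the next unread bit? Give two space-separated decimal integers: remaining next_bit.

Answer: 14 0

Derivation:
Read 1: bits[0:6] width=6 -> value=44 (bin 101100); offset now 6 = byte 0 bit 6; 26 bits remain
Read 2: bits[6:9] width=3 -> value=2 (bin 010); offset now 9 = byte 1 bit 1; 23 bits remain
Read 3: bits[9:18] width=9 -> value=438 (bin 110110110); offset now 18 = byte 2 bit 2; 14 bits remain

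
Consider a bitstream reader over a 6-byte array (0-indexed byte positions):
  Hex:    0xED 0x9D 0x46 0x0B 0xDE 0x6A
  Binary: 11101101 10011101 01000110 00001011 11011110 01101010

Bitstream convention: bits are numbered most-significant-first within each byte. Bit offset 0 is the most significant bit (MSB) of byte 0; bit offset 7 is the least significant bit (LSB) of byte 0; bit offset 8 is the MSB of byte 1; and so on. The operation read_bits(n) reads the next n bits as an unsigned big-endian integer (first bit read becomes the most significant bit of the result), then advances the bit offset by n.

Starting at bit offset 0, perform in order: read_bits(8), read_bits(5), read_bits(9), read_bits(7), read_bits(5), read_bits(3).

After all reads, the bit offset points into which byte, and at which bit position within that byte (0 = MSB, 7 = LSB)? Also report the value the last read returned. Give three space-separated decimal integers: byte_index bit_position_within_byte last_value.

Answer: 4 5 3

Derivation:
Read 1: bits[0:8] width=8 -> value=237 (bin 11101101); offset now 8 = byte 1 bit 0; 40 bits remain
Read 2: bits[8:13] width=5 -> value=19 (bin 10011); offset now 13 = byte 1 bit 5; 35 bits remain
Read 3: bits[13:22] width=9 -> value=337 (bin 101010001); offset now 22 = byte 2 bit 6; 26 bits remain
Read 4: bits[22:29] width=7 -> value=65 (bin 1000001); offset now 29 = byte 3 bit 5; 19 bits remain
Read 5: bits[29:34] width=5 -> value=15 (bin 01111); offset now 34 = byte 4 bit 2; 14 bits remain
Read 6: bits[34:37] width=3 -> value=3 (bin 011); offset now 37 = byte 4 bit 5; 11 bits remain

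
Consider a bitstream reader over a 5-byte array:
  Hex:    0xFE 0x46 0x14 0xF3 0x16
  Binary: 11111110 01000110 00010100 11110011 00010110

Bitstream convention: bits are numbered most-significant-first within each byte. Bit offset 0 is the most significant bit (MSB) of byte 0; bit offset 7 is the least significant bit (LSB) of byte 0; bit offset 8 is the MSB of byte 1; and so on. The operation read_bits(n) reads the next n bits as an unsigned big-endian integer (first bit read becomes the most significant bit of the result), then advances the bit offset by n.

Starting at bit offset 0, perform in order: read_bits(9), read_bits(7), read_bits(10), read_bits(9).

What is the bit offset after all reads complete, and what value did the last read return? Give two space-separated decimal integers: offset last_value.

Answer: 35 408

Derivation:
Read 1: bits[0:9] width=9 -> value=508 (bin 111111100); offset now 9 = byte 1 bit 1; 31 bits remain
Read 2: bits[9:16] width=7 -> value=70 (bin 1000110); offset now 16 = byte 2 bit 0; 24 bits remain
Read 3: bits[16:26] width=10 -> value=83 (bin 0001010011); offset now 26 = byte 3 bit 2; 14 bits remain
Read 4: bits[26:35] width=9 -> value=408 (bin 110011000); offset now 35 = byte 4 bit 3; 5 bits remain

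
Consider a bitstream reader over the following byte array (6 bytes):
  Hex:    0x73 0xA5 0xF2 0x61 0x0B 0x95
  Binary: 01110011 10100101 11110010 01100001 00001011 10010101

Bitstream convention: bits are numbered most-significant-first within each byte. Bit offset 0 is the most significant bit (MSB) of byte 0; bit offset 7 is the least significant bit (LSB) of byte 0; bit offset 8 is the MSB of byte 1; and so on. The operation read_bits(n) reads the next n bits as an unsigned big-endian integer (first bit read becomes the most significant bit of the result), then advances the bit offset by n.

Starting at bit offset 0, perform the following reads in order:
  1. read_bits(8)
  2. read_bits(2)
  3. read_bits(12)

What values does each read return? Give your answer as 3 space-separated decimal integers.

Answer: 115 2 2428

Derivation:
Read 1: bits[0:8] width=8 -> value=115 (bin 01110011); offset now 8 = byte 1 bit 0; 40 bits remain
Read 2: bits[8:10] width=2 -> value=2 (bin 10); offset now 10 = byte 1 bit 2; 38 bits remain
Read 3: bits[10:22] width=12 -> value=2428 (bin 100101111100); offset now 22 = byte 2 bit 6; 26 bits remain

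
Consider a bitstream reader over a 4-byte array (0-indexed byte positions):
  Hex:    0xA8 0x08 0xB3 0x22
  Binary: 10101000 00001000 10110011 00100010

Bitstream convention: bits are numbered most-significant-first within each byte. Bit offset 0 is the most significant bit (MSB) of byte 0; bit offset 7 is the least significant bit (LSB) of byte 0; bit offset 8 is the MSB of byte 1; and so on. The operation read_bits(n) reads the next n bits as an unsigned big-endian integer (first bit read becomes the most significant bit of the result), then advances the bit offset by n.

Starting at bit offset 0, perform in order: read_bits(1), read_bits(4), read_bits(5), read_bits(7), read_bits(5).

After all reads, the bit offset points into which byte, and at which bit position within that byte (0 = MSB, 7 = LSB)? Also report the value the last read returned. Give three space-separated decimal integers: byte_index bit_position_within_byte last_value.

Answer: 2 6 12

Derivation:
Read 1: bits[0:1] width=1 -> value=1 (bin 1); offset now 1 = byte 0 bit 1; 31 bits remain
Read 2: bits[1:5] width=4 -> value=5 (bin 0101); offset now 5 = byte 0 bit 5; 27 bits remain
Read 3: bits[5:10] width=5 -> value=0 (bin 00000); offset now 10 = byte 1 bit 2; 22 bits remain
Read 4: bits[10:17] width=7 -> value=17 (bin 0010001); offset now 17 = byte 2 bit 1; 15 bits remain
Read 5: bits[17:22] width=5 -> value=12 (bin 01100); offset now 22 = byte 2 bit 6; 10 bits remain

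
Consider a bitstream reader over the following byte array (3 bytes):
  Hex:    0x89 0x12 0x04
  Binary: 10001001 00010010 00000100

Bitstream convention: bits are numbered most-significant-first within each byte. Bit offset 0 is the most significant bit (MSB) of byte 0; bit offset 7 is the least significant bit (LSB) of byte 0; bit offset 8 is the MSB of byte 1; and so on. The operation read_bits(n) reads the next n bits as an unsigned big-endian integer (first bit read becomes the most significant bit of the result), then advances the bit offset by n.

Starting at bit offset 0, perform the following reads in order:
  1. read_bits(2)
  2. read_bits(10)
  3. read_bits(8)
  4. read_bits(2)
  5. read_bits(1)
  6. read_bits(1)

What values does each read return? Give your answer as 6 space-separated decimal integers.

Read 1: bits[0:2] width=2 -> value=2 (bin 10); offset now 2 = byte 0 bit 2; 22 bits remain
Read 2: bits[2:12] width=10 -> value=145 (bin 0010010001); offset now 12 = byte 1 bit 4; 12 bits remain
Read 3: bits[12:20] width=8 -> value=32 (bin 00100000); offset now 20 = byte 2 bit 4; 4 bits remain
Read 4: bits[20:22] width=2 -> value=1 (bin 01); offset now 22 = byte 2 bit 6; 2 bits remain
Read 5: bits[22:23] width=1 -> value=0 (bin 0); offset now 23 = byte 2 bit 7; 1 bits remain
Read 6: bits[23:24] width=1 -> value=0 (bin 0); offset now 24 = byte 3 bit 0; 0 bits remain

Answer: 2 145 32 1 0 0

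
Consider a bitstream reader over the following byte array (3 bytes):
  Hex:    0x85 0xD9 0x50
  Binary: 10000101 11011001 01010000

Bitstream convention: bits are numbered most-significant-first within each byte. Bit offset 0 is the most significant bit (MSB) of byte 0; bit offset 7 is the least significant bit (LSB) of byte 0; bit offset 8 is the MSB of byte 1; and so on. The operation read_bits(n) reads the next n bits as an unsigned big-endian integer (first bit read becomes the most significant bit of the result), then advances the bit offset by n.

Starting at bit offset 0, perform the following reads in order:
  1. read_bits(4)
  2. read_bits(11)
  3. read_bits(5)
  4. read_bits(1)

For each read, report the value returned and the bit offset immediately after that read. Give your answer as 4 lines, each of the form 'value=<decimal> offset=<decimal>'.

Read 1: bits[0:4] width=4 -> value=8 (bin 1000); offset now 4 = byte 0 bit 4; 20 bits remain
Read 2: bits[4:15] width=11 -> value=748 (bin 01011101100); offset now 15 = byte 1 bit 7; 9 bits remain
Read 3: bits[15:20] width=5 -> value=21 (bin 10101); offset now 20 = byte 2 bit 4; 4 bits remain
Read 4: bits[20:21] width=1 -> value=0 (bin 0); offset now 21 = byte 2 bit 5; 3 bits remain

Answer: value=8 offset=4
value=748 offset=15
value=21 offset=20
value=0 offset=21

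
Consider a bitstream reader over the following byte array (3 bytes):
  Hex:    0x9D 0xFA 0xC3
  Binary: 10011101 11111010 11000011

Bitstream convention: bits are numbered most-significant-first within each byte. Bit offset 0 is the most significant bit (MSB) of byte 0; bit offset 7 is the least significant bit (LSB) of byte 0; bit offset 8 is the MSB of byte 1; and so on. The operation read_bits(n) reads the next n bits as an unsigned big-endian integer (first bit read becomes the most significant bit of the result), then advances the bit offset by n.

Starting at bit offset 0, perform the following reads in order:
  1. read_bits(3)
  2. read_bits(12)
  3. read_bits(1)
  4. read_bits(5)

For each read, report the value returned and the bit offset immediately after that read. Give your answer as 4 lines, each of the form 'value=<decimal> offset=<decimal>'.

Answer: value=4 offset=3
value=3837 offset=15
value=0 offset=16
value=24 offset=21

Derivation:
Read 1: bits[0:3] width=3 -> value=4 (bin 100); offset now 3 = byte 0 bit 3; 21 bits remain
Read 2: bits[3:15] width=12 -> value=3837 (bin 111011111101); offset now 15 = byte 1 bit 7; 9 bits remain
Read 3: bits[15:16] width=1 -> value=0 (bin 0); offset now 16 = byte 2 bit 0; 8 bits remain
Read 4: bits[16:21] width=5 -> value=24 (bin 11000); offset now 21 = byte 2 bit 5; 3 bits remain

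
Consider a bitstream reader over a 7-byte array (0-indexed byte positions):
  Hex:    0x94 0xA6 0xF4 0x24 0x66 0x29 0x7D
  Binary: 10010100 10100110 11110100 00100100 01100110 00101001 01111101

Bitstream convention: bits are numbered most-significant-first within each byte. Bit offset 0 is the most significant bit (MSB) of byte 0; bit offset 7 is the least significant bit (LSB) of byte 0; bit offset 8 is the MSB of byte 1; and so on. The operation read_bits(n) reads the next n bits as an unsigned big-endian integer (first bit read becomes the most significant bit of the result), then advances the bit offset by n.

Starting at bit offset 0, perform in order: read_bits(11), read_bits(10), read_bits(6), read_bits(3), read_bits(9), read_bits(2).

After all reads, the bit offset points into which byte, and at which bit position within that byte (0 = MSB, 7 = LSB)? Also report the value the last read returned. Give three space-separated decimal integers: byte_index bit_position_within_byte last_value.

Read 1: bits[0:11] width=11 -> value=1189 (bin 10010100101); offset now 11 = byte 1 bit 3; 45 bits remain
Read 2: bits[11:21] width=10 -> value=222 (bin 0011011110); offset now 21 = byte 2 bit 5; 35 bits remain
Read 3: bits[21:27] width=6 -> value=33 (bin 100001); offset now 27 = byte 3 bit 3; 29 bits remain
Read 4: bits[27:30] width=3 -> value=1 (bin 001); offset now 30 = byte 3 bit 6; 26 bits remain
Read 5: bits[30:39] width=9 -> value=51 (bin 000110011); offset now 39 = byte 4 bit 7; 17 bits remain
Read 6: bits[39:41] width=2 -> value=0 (bin 00); offset now 41 = byte 5 bit 1; 15 bits remain

Answer: 5 1 0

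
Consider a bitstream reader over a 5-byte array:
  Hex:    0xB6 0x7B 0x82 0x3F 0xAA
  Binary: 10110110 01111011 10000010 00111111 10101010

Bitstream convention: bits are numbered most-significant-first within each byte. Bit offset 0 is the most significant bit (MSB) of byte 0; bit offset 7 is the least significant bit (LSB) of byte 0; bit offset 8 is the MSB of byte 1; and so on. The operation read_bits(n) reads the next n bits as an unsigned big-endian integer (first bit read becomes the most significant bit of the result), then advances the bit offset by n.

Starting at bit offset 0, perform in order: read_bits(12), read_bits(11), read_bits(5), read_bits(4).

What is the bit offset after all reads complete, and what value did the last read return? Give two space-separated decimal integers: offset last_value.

Read 1: bits[0:12] width=12 -> value=2919 (bin 101101100111); offset now 12 = byte 1 bit 4; 28 bits remain
Read 2: bits[12:23] width=11 -> value=1473 (bin 10111000001); offset now 23 = byte 2 bit 7; 17 bits remain
Read 3: bits[23:28] width=5 -> value=3 (bin 00011); offset now 28 = byte 3 bit 4; 12 bits remain
Read 4: bits[28:32] width=4 -> value=15 (bin 1111); offset now 32 = byte 4 bit 0; 8 bits remain

Answer: 32 15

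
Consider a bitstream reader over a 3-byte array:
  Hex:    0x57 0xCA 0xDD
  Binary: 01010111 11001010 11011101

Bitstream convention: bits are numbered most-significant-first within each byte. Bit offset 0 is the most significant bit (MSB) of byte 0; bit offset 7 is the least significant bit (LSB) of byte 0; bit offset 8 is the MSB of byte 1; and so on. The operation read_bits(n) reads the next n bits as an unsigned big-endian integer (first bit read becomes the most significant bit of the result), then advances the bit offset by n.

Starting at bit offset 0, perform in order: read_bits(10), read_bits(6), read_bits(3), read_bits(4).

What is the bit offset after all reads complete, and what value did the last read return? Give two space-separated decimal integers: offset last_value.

Read 1: bits[0:10] width=10 -> value=351 (bin 0101011111); offset now 10 = byte 1 bit 2; 14 bits remain
Read 2: bits[10:16] width=6 -> value=10 (bin 001010); offset now 16 = byte 2 bit 0; 8 bits remain
Read 3: bits[16:19] width=3 -> value=6 (bin 110); offset now 19 = byte 2 bit 3; 5 bits remain
Read 4: bits[19:23] width=4 -> value=14 (bin 1110); offset now 23 = byte 2 bit 7; 1 bits remain

Answer: 23 14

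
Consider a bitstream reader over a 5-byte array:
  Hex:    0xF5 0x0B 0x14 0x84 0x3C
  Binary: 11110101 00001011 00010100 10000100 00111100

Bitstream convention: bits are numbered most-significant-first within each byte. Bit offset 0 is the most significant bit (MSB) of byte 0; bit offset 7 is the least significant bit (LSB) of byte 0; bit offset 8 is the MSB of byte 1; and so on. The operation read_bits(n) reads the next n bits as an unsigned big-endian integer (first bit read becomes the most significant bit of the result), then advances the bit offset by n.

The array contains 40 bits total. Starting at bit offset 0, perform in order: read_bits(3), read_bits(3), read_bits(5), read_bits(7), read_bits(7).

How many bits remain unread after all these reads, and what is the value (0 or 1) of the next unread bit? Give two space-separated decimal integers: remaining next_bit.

Read 1: bits[0:3] width=3 -> value=7 (bin 111); offset now 3 = byte 0 bit 3; 37 bits remain
Read 2: bits[3:6] width=3 -> value=5 (bin 101); offset now 6 = byte 0 bit 6; 34 bits remain
Read 3: bits[6:11] width=5 -> value=8 (bin 01000); offset now 11 = byte 1 bit 3; 29 bits remain
Read 4: bits[11:18] width=7 -> value=44 (bin 0101100); offset now 18 = byte 2 bit 2; 22 bits remain
Read 5: bits[18:25] width=7 -> value=41 (bin 0101001); offset now 25 = byte 3 bit 1; 15 bits remain

Answer: 15 0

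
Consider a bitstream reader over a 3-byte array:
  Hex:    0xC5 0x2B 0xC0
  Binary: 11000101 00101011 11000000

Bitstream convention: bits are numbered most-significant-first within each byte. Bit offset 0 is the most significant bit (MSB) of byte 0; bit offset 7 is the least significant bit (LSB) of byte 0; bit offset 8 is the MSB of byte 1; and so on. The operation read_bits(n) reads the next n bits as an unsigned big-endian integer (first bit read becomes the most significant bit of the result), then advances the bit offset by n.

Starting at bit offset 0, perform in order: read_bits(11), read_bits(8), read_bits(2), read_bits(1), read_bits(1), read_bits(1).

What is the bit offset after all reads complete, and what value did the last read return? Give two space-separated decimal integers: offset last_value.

Answer: 24 0

Derivation:
Read 1: bits[0:11] width=11 -> value=1577 (bin 11000101001); offset now 11 = byte 1 bit 3; 13 bits remain
Read 2: bits[11:19] width=8 -> value=94 (bin 01011110); offset now 19 = byte 2 bit 3; 5 bits remain
Read 3: bits[19:21] width=2 -> value=0 (bin 00); offset now 21 = byte 2 bit 5; 3 bits remain
Read 4: bits[21:22] width=1 -> value=0 (bin 0); offset now 22 = byte 2 bit 6; 2 bits remain
Read 5: bits[22:23] width=1 -> value=0 (bin 0); offset now 23 = byte 2 bit 7; 1 bits remain
Read 6: bits[23:24] width=1 -> value=0 (bin 0); offset now 24 = byte 3 bit 0; 0 bits remain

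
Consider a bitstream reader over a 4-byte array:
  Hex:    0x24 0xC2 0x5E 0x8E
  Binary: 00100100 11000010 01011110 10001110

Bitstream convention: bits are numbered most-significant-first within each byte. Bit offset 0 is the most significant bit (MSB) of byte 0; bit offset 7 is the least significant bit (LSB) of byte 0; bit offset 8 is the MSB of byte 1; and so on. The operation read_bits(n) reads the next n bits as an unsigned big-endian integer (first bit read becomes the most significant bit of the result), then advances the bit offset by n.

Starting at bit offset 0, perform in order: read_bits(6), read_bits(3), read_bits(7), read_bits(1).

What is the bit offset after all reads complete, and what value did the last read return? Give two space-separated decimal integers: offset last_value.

Read 1: bits[0:6] width=6 -> value=9 (bin 001001); offset now 6 = byte 0 bit 6; 26 bits remain
Read 2: bits[6:9] width=3 -> value=1 (bin 001); offset now 9 = byte 1 bit 1; 23 bits remain
Read 3: bits[9:16] width=7 -> value=66 (bin 1000010); offset now 16 = byte 2 bit 0; 16 bits remain
Read 4: bits[16:17] width=1 -> value=0 (bin 0); offset now 17 = byte 2 bit 1; 15 bits remain

Answer: 17 0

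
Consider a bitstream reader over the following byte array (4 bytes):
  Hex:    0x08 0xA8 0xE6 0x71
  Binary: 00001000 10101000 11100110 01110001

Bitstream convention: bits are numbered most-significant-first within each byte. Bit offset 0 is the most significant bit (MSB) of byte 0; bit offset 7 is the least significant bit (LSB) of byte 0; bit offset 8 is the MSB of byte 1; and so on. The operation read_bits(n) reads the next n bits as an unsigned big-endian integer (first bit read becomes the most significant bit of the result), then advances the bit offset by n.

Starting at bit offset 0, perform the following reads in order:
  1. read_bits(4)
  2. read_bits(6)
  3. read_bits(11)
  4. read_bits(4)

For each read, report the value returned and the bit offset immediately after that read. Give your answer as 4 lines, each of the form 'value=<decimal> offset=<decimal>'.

Read 1: bits[0:4] width=4 -> value=0 (bin 0000); offset now 4 = byte 0 bit 4; 28 bits remain
Read 2: bits[4:10] width=6 -> value=34 (bin 100010); offset now 10 = byte 1 bit 2; 22 bits remain
Read 3: bits[10:21] width=11 -> value=1308 (bin 10100011100); offset now 21 = byte 2 bit 5; 11 bits remain
Read 4: bits[21:25] width=4 -> value=12 (bin 1100); offset now 25 = byte 3 bit 1; 7 bits remain

Answer: value=0 offset=4
value=34 offset=10
value=1308 offset=21
value=12 offset=25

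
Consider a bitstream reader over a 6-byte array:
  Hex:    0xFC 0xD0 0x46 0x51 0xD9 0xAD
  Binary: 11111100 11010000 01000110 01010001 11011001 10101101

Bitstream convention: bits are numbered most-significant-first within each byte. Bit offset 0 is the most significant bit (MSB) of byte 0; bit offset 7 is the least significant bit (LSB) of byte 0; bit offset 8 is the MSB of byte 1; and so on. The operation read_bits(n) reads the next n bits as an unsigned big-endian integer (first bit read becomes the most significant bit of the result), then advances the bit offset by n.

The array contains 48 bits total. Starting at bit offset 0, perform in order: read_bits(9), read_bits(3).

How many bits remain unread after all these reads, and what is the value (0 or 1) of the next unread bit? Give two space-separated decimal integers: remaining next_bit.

Answer: 36 0

Derivation:
Read 1: bits[0:9] width=9 -> value=505 (bin 111111001); offset now 9 = byte 1 bit 1; 39 bits remain
Read 2: bits[9:12] width=3 -> value=5 (bin 101); offset now 12 = byte 1 bit 4; 36 bits remain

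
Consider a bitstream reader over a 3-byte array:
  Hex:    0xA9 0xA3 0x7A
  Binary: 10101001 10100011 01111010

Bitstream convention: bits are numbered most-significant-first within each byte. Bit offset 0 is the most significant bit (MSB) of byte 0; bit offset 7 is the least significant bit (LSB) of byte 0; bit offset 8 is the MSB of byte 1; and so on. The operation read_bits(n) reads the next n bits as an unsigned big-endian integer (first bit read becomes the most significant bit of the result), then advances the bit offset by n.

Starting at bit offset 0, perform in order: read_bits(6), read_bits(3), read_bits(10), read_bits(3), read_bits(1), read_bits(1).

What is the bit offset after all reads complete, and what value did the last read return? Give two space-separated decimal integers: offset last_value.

Read 1: bits[0:6] width=6 -> value=42 (bin 101010); offset now 6 = byte 0 bit 6; 18 bits remain
Read 2: bits[6:9] width=3 -> value=3 (bin 011); offset now 9 = byte 1 bit 1; 15 bits remain
Read 3: bits[9:19] width=10 -> value=283 (bin 0100011011); offset now 19 = byte 2 bit 3; 5 bits remain
Read 4: bits[19:22] width=3 -> value=6 (bin 110); offset now 22 = byte 2 bit 6; 2 bits remain
Read 5: bits[22:23] width=1 -> value=1 (bin 1); offset now 23 = byte 2 bit 7; 1 bits remain
Read 6: bits[23:24] width=1 -> value=0 (bin 0); offset now 24 = byte 3 bit 0; 0 bits remain

Answer: 24 0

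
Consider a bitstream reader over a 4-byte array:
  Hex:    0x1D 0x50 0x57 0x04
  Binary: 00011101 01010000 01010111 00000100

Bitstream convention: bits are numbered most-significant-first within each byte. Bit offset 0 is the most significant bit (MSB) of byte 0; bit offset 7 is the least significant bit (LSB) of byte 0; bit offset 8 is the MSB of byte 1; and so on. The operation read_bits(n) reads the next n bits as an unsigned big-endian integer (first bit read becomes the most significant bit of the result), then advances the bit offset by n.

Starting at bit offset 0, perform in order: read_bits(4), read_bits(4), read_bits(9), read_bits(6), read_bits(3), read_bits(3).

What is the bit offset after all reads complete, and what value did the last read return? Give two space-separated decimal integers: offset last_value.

Read 1: bits[0:4] width=4 -> value=1 (bin 0001); offset now 4 = byte 0 bit 4; 28 bits remain
Read 2: bits[4:8] width=4 -> value=13 (bin 1101); offset now 8 = byte 1 bit 0; 24 bits remain
Read 3: bits[8:17] width=9 -> value=160 (bin 010100000); offset now 17 = byte 2 bit 1; 15 bits remain
Read 4: bits[17:23] width=6 -> value=43 (bin 101011); offset now 23 = byte 2 bit 7; 9 bits remain
Read 5: bits[23:26] width=3 -> value=4 (bin 100); offset now 26 = byte 3 bit 2; 6 bits remain
Read 6: bits[26:29] width=3 -> value=0 (bin 000); offset now 29 = byte 3 bit 5; 3 bits remain

Answer: 29 0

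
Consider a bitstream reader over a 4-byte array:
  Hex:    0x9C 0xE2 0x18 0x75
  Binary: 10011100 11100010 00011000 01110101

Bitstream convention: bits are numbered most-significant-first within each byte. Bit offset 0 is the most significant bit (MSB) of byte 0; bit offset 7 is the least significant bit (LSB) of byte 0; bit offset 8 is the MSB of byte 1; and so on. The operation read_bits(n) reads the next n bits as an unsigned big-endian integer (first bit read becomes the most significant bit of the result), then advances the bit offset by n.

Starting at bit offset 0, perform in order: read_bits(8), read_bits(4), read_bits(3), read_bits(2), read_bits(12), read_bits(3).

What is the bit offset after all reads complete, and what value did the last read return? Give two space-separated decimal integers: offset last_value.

Answer: 32 5

Derivation:
Read 1: bits[0:8] width=8 -> value=156 (bin 10011100); offset now 8 = byte 1 bit 0; 24 bits remain
Read 2: bits[8:12] width=4 -> value=14 (bin 1110); offset now 12 = byte 1 bit 4; 20 bits remain
Read 3: bits[12:15] width=3 -> value=1 (bin 001); offset now 15 = byte 1 bit 7; 17 bits remain
Read 4: bits[15:17] width=2 -> value=0 (bin 00); offset now 17 = byte 2 bit 1; 15 bits remain
Read 5: bits[17:29] width=12 -> value=782 (bin 001100001110); offset now 29 = byte 3 bit 5; 3 bits remain
Read 6: bits[29:32] width=3 -> value=5 (bin 101); offset now 32 = byte 4 bit 0; 0 bits remain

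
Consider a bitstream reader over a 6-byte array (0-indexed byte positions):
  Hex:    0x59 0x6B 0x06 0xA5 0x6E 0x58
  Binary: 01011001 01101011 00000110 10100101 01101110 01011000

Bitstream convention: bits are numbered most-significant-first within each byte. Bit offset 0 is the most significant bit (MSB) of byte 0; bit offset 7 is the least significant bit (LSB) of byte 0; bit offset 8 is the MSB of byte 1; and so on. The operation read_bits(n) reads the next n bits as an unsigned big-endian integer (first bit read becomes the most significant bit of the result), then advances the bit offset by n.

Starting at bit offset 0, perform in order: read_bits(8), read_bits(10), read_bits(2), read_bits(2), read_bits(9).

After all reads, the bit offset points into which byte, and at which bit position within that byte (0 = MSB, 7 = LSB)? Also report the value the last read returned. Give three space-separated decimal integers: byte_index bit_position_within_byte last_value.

Read 1: bits[0:8] width=8 -> value=89 (bin 01011001); offset now 8 = byte 1 bit 0; 40 bits remain
Read 2: bits[8:18] width=10 -> value=428 (bin 0110101100); offset now 18 = byte 2 bit 2; 30 bits remain
Read 3: bits[18:20] width=2 -> value=0 (bin 00); offset now 20 = byte 2 bit 4; 28 bits remain
Read 4: bits[20:22] width=2 -> value=1 (bin 01); offset now 22 = byte 2 bit 6; 26 bits remain
Read 5: bits[22:31] width=9 -> value=338 (bin 101010010); offset now 31 = byte 3 bit 7; 17 bits remain

Answer: 3 7 338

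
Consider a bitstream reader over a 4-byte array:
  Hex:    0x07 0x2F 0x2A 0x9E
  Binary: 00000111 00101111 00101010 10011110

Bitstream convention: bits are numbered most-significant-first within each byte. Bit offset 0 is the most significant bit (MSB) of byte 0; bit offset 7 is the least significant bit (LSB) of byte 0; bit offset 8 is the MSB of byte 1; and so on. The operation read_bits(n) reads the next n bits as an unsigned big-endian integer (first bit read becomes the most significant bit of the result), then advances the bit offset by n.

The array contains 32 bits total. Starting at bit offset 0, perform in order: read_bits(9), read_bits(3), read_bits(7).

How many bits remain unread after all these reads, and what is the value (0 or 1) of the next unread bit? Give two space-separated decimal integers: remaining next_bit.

Read 1: bits[0:9] width=9 -> value=14 (bin 000001110); offset now 9 = byte 1 bit 1; 23 bits remain
Read 2: bits[9:12] width=3 -> value=2 (bin 010); offset now 12 = byte 1 bit 4; 20 bits remain
Read 3: bits[12:19] width=7 -> value=121 (bin 1111001); offset now 19 = byte 2 bit 3; 13 bits remain

Answer: 13 0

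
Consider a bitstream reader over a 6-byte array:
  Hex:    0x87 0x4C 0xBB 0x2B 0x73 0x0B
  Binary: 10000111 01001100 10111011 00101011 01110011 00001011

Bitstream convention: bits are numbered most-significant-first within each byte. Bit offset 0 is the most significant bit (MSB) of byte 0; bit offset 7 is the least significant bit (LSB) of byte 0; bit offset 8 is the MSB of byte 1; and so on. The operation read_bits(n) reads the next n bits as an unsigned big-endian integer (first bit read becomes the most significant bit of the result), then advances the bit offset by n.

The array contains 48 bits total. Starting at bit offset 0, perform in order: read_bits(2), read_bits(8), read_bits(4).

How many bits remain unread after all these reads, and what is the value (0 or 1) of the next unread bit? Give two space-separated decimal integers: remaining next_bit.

Answer: 34 0

Derivation:
Read 1: bits[0:2] width=2 -> value=2 (bin 10); offset now 2 = byte 0 bit 2; 46 bits remain
Read 2: bits[2:10] width=8 -> value=29 (bin 00011101); offset now 10 = byte 1 bit 2; 38 bits remain
Read 3: bits[10:14] width=4 -> value=3 (bin 0011); offset now 14 = byte 1 bit 6; 34 bits remain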